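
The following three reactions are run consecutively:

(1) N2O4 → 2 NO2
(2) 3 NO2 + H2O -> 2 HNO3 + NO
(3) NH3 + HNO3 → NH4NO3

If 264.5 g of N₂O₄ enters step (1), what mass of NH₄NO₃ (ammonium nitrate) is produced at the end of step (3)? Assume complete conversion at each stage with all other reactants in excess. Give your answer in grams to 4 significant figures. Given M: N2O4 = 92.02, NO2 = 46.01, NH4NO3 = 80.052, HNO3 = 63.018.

n(N2O4) = 264.5 / 92.02 = 2.8744 mol.
Reaction (1): N2O4→NO2 ratio 1:2 ⇒ n(NO2) = 5.7488 mol.
Reaction (2): NO2→HNO3 ratio 3:2 ⇒ n(HNO3) = 3.8325 mol.
Reaction (3): HNO3→NH4NO3 ratio 1:1 ⇒ n(NH4NO3) = 3.8325 mol.
Mass of NH4NO3 = 3.8325 × 80.052 = 306.80 g.

306.8 g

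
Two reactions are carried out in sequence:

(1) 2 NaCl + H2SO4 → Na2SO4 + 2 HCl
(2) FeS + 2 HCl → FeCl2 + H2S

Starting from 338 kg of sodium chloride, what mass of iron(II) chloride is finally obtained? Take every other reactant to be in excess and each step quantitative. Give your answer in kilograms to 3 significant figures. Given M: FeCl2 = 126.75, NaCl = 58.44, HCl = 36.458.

367 kg

338 kg = 338000 g.
n(NaCl) = 338000 / 58.44 = 5784 mol.
Step 1 gives a 2:2 ratio of NaCl to HCl, so n(HCl) = 5784 mol.
In step 2 the HCl:FeCl2 ratio is 2:1, so n(FeCl2) = 2892 mol.
Mass of FeCl2 = 2892 × 126.75 = 366500 g = 367 kg.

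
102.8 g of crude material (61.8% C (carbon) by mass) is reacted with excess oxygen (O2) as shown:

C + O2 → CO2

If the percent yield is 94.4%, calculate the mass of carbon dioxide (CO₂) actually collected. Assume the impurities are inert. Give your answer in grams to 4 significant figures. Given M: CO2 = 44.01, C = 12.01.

Pure C available = 102.8 g × 0.618 = 63.530 g.
n(C) = 63.530 g / 12.01 g/mol = 5.2898 mol.
From the equation the C:CO2 mole ratio is 1:1, so n(CO2) = 5.2898 × 1/1 = 5.2898 mol.
Mass of CO2 = 5.2898 mol × 44.01 g/mol = 232.80 g.
Actual mass collected = 232.80 g × 0.944 = 219.77 g.

219.8 g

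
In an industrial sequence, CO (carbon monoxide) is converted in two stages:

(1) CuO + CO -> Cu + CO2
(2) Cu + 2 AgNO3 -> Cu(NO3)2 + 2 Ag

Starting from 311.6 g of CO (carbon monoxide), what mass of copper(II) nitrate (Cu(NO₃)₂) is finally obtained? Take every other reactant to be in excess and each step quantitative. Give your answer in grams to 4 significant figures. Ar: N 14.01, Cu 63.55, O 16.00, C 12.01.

M(CO) = 12.01 + 16.00 = 28.01 g/mol.
M(Cu(NO3)2) = 63.55 + 2(14.01) + 6(16.00) = 187.57 g/mol.
n(CO) = 311.60 / 28.01 = 11.125 mol.
Step 1 gives a 1:1 ratio of CO to Cu, so n(Cu) = 11.125 mol.
In step 2 the Cu:Cu(NO3)2 ratio is 1:1, so n(Cu(NO3)2) = 11.125 mol.
Mass of Cu(NO3)2 = 11.125 × 187.57 = 2086.6 g.

2087 g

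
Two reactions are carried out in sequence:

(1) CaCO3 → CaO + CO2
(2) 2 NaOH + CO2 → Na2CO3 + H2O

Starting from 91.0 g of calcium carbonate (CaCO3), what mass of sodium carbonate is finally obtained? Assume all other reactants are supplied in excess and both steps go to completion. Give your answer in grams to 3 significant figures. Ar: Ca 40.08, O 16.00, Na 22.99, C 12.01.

96.4 g

M(CaCO3) = 40.08 + 12.01 + 3(16.00) = 100.09 g/mol.
M(Na2CO3) = 2(22.99) + 12.01 + 3(16.00) = 105.99 g/mol.
n(CaCO3) = 91.00 / 100.09 = 0.9092 mol.
Step 1 gives a 1:1 ratio of CaCO3 to CO2, so n(CO2) = 0.9092 mol.
In step 2 the CO2:Na2CO3 ratio is 1:1, so n(Na2CO3) = 0.9092 mol.
Mass of Na2CO3 = 0.9092 × 105.99 = 96.36 g.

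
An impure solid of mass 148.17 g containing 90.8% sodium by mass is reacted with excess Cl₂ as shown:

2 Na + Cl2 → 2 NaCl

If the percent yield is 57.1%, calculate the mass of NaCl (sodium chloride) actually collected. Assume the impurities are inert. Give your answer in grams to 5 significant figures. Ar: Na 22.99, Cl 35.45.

195.28 g

Pure Na available = 148.17 g × 0.908 = 134.538 g.
M(Na) = 22.99 g/mol.
M(NaCl) = 22.99 + 35.45 = 58.44 g/mol.
n(Na) = 134.538 g / 22.99 g/mol = 5.85204 mol.
From the equation the Na:NaCl mole ratio is 2:2, so n(NaCl) = 5.85204 × 2/2 = 5.85204 mol.
Mass of NaCl = 5.85204 mol × 58.44 g/mol = 341.993 g.
Actual mass collected = 341.993 g × 0.571 = 195.278 g.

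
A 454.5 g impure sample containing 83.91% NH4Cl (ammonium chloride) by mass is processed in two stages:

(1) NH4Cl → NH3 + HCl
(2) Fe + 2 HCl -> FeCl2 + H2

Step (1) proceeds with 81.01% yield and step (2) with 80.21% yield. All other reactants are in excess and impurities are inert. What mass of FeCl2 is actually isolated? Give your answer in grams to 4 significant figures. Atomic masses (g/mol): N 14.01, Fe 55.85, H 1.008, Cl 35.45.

293.6 g

Pure NH4Cl = 454.5 × 0.8391 = 381.37 g.
M(NH4Cl) = 14.01 + 4(1.008) + 35.45 = 53.492 g/mol.
M(FeCl2) = 55.85 + 2(35.45) = 126.75 g/mol.
n(NH4Cl) = 381.37 / 53.492 = 7.1295 mol.
Step 1 (NH4Cl:HCl = 1:1): theoretical n(HCl) = 7.1295 mol; at 81.01% yield, n(HCl) = 5.7756 mol.
Step 2 (HCl:FeCl2 = 2:1): theoretical n(FeCl2) = 2.8878 mol, so theoretical mass = 2.8878 × 126.75 = 366.03 g.
At 80.21% yield, actual mass of FeCl2 = 366.03 × 0.8021 = 293.59 g.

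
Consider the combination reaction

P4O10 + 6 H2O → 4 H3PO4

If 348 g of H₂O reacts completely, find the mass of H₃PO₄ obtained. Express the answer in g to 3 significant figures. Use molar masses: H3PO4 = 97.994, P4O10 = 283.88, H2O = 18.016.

1260 g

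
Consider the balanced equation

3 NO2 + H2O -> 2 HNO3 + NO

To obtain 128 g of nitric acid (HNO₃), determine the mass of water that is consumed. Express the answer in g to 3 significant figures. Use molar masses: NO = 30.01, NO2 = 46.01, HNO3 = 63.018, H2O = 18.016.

18.3 g

n(HNO3) = 128.0 g / 63.018 g/mol = 2.031 mol.
From the equation the HNO3:H2O mole ratio is 2:1, so n(H2O) = 2.031 × 1/2 = 1.016 mol.
Mass of H2O = 1.016 mol × 18.016 g/mol = 18.30 g.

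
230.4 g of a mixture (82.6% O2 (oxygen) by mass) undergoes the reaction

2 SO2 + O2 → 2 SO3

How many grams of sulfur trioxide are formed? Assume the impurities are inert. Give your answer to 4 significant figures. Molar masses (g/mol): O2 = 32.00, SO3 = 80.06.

Mass of pure O2 = 230.4 g × 0.826 = 190.31 g.
n(O2) = 190.31 g / 32.00 g/mol = 5.9472 mol.
From the equation the O2:SO3 mole ratio is 1:2, so n(SO3) = 5.9472 × 2/1 = 11.894 mol.
Mass of SO3 = 11.894 mol × 80.06 g/mol = 952.27 g.

952.3 g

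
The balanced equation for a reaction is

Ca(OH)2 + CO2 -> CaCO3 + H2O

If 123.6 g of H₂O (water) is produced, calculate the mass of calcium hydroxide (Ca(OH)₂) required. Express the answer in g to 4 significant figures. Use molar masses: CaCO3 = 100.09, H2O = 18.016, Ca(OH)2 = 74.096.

n(H2O) = 123.60 g / 18.016 g/mol = 6.8606 mol.
From the equation the H2O:Ca(OH)2 mole ratio is 1:1, so n(Ca(OH)2) = 6.8606 × 1/1 = 6.8606 mol.
Mass of Ca(OH)2 = 6.8606 mol × 74.096 g/mol = 508.34 g.

508.3 g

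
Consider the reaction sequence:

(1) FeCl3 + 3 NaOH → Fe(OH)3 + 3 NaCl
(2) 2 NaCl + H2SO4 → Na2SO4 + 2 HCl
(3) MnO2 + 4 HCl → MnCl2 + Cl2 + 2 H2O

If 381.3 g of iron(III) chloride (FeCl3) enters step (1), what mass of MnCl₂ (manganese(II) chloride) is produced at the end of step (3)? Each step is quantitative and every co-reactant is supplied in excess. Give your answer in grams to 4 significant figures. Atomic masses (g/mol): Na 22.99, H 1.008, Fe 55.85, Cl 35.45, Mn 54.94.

M(FeCl3) = 55.85 + 3(35.45) = 162.20 g/mol.
M(MnCl2) = 54.94 + 2(35.45) = 125.84 g/mol.
n(FeCl3) = 381.3 / 162.20 = 2.3508 mol.
Reaction (1): FeCl3→NaCl ratio 1:3 ⇒ n(NaCl) = 7.0524 mol.
Reaction (2): NaCl→HCl ratio 2:2 ⇒ n(HCl) = 7.0524 mol.
Reaction (3): HCl→MnCl2 ratio 4:1 ⇒ n(MnCl2) = 1.7631 mol.
Mass of MnCl2 = 1.7631 × 125.84 = 221.87 g.

221.9 g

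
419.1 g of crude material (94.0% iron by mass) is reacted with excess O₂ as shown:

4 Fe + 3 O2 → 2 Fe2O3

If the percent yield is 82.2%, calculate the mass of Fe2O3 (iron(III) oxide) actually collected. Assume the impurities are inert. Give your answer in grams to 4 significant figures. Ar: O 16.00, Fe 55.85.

Pure Fe available = 419.1 g × 0.940 = 393.95 g.
M(Fe) = 55.85 g/mol.
M(Fe2O3) = 2(55.85) + 3(16.00) = 159.70 g/mol.
n(Fe) = 393.95 g / 55.85 g/mol = 7.0538 mol.
From the equation the Fe:Fe2O3 mole ratio is 4:2, so n(Fe2O3) = 7.0538 × 2/4 = 3.5269 mol.
Mass of Fe2O3 = 3.5269 mol × 159.70 g/mol = 563.24 g.
Actual mass collected = 563.24 g × 0.822 = 462.99 g.

463.0 g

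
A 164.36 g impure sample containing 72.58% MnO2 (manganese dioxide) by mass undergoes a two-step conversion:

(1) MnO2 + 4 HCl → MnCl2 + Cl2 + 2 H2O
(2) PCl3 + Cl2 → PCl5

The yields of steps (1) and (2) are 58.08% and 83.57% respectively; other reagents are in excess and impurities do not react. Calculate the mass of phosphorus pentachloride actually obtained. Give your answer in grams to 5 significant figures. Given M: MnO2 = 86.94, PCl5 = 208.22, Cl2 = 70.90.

138.67 g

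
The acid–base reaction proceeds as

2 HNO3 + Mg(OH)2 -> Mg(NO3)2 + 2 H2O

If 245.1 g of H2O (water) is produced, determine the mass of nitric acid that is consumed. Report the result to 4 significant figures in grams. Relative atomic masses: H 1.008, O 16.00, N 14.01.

M(H2O) = 2(1.008) + 16.00 = 18.016 g/mol.
M(HNO3) = 1.008 + 14.01 + 3(16.00) = 63.018 g/mol.
n(H2O) = 245.10 g / 18.016 g/mol = 13.605 mol.
From the equation the H2O:HNO3 mole ratio is 2:2, so n(HNO3) = 13.605 × 2/2 = 13.605 mol.
Mass of HNO3 = 13.605 mol × 63.018 g/mol = 857.33 g.

857.3 g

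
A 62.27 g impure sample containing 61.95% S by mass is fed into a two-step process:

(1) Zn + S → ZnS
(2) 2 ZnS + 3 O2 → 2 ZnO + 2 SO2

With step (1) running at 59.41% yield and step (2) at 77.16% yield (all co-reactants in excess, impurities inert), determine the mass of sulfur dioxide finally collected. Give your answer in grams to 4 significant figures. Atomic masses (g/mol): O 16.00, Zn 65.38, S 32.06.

Pure S = 62.27 × 0.6195 = 38.576 g.
M(S) = 32.06 g/mol.
M(SO2) = 32.06 + 2(16.00) = 64.06 g/mol.
n(S) = 38.576 / 32.06 = 1.2033 mol.
Step 1 (S:ZnS = 1:1): theoretical n(ZnS) = 1.2033 mol; at 59.41% yield, n(ZnS) = 0.71485 mol.
Step 2 (ZnS:SO2 = 2:2): theoretical n(SO2) = 0.71485 mol, so theoretical mass = 0.71485 × 64.06 = 45.793 g.
At 77.16% yield, actual mass of SO2 = 45.793 × 0.7716 = 35.334 g.

35.33 g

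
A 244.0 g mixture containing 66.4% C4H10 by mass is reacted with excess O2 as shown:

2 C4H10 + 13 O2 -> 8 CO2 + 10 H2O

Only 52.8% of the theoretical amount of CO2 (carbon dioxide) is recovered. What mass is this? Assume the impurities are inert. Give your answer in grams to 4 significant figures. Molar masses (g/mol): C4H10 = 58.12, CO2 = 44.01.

259.1 g

Pure C4H10 available = 244.0 g × 0.664 = 162.02 g.
n(C4H10) = 162.02 g / 58.12 g/mol = 2.7876 mol.
From the equation the C4H10:CO2 mole ratio is 2:8, so n(CO2) = 2.7876 × 8/2 = 11.150 mol.
Mass of CO2 = 11.150 mol × 44.01 g/mol = 490.73 g.
Actual mass collected = 490.73 g × 0.528 = 259.11 g.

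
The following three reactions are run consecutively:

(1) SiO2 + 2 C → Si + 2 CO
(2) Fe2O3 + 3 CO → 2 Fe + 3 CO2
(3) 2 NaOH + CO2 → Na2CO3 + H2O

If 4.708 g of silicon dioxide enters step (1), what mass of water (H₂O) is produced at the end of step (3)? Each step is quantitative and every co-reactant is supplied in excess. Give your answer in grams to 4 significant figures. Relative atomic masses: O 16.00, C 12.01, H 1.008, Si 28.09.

2.823 g

M(SiO2) = 28.09 + 2(16.00) = 60.09 g/mol.
M(H2O) = 2(1.008) + 16.00 = 18.016 g/mol.
n(SiO2) = 4.708 / 60.09 = 0.078349 mol.
Reaction (1): SiO2→CO ratio 1:2 ⇒ n(CO) = 0.15670 mol.
Reaction (2): CO→CO2 ratio 3:3 ⇒ n(CO2) = 0.15670 mol.
Reaction (3): CO2→H2O ratio 1:1 ⇒ n(H2O) = 0.15670 mol.
Mass of H2O = 0.15670 × 18.016 = 2.8231 g.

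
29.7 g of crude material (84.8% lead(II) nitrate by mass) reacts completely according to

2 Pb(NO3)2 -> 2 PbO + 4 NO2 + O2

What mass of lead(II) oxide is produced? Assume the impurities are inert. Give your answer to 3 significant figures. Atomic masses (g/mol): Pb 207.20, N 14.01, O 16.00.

17.0 g

Mass of pure Pb(NO3)2 = 29.7 g × 0.848 = 25.19 g.
M(Pb(NO3)2) = 207.20 + 2(14.01) + 6(16.00) = 331.22 g/mol.
M(PbO) = 207.20 + 16.00 = 223.20 g/mol.
n(Pb(NO3)2) = 25.19 g / 331.22 g/mol = 0.07604 mol.
From the equation the Pb(NO3)2:PbO mole ratio is 2:2, so n(PbO) = 0.07604 × 2/2 = 0.07604 mol.
Mass of PbO = 0.07604 mol × 223.20 g/mol = 16.97 g.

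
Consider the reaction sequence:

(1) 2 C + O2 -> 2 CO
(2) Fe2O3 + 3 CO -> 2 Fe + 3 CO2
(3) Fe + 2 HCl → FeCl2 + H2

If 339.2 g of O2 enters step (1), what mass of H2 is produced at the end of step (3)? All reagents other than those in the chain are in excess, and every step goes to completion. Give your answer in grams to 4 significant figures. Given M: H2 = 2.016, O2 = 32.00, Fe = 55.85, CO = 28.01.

28.49 g

n(O2) = 339.2 / 32.00 = 10.600 mol.
Reaction (1): O2→CO ratio 1:2 ⇒ n(CO) = 21.200 mol.
Reaction (2): CO→Fe ratio 3:2 ⇒ n(Fe) = 14.133 mol.
Reaction (3): Fe→H2 ratio 1:1 ⇒ n(H2) = 14.133 mol.
Mass of H2 = 14.133 × 2.016 = 28.493 g.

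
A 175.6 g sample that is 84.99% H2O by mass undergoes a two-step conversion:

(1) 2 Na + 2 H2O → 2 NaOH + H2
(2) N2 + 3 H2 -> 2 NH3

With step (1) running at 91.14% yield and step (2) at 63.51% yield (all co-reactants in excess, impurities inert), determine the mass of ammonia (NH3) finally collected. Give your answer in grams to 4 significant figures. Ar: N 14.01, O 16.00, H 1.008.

Pure H2O = 175.6 × 0.8499 = 149.24 g.
M(H2O) = 2(1.008) + 16.00 = 18.016 g/mol.
M(NH3) = 14.01 + 3(1.008) = 17.034 g/mol.
n(H2O) = 149.24 / 18.016 = 8.2839 mol.
Step 1 (H2O:H2 = 2:1): theoretical n(H2) = 4.1419 mol; at 91.14% yield, n(H2) = 3.7750 mol.
Step 2 (H2:NH3 = 3:2): theoretical n(NH3) = 2.5166 mol, so theoretical mass = 2.5166 × 17.034 = 42.869 g.
At 63.51% yield, actual mass of NH3 = 42.869 × 0.6351 = 27.226 g.

27.23 g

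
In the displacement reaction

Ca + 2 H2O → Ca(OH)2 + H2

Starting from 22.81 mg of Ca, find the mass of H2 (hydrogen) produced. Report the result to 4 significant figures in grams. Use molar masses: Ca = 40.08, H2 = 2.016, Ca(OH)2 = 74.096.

Convert: 22.81 mg = 0.022810 g.
n(Ca) = 0.022810 g / 40.08 g/mol = 0.00056911 mol.
From the equation the Ca:H2 mole ratio is 1:1, so n(H2) = 0.00056911 × 1/1 = 0.00056911 mol.
Mass of H2 = 0.00056911 mol × 2.016 g/mol = 0.0011473 g.

0.001147 g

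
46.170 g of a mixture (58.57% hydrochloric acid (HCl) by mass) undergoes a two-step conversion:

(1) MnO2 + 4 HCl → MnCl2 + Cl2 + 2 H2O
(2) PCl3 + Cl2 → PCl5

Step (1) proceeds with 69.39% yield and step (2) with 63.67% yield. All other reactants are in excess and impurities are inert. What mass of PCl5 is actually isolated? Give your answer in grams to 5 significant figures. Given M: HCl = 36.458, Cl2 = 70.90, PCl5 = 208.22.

17.058 g

Pure HCl = 46.170 × 0.5857 = 27.0418 g.
n(HCl) = 27.0418 / 36.458 = 0.741724 mol.
Step 1 (HCl:Cl2 = 4:1): theoretical n(Cl2) = 0.185431 mol; at 69.39% yield, n(Cl2) = 0.128671 mol.
Step 2 (Cl2:PCl5 = 1:1): theoretical n(PCl5) = 0.128671 mol, so theoretical mass = 0.128671 × 208.22 = 26.7918 g.
At 63.67% yield, actual mass of PCl5 = 26.7918 × 0.6367 = 17.0583 g.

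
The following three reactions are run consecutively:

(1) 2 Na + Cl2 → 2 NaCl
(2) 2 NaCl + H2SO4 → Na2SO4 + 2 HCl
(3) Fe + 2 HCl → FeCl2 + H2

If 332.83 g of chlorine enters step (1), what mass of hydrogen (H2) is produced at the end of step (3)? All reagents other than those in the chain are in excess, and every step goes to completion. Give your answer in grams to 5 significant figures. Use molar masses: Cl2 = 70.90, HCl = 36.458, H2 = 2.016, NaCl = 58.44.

9.4638 g

n(Cl2) = 332.83 / 70.90 = 4.69436 mol.
Reaction (1): Cl2→NaCl ratio 1:2 ⇒ n(NaCl) = 9.38872 mol.
Reaction (2): NaCl→HCl ratio 2:2 ⇒ n(HCl) = 9.38872 mol.
Reaction (3): HCl→H2 ratio 2:1 ⇒ n(H2) = 4.69436 mol.
Mass of H2 = 4.69436 × 2.016 = 9.46383 g.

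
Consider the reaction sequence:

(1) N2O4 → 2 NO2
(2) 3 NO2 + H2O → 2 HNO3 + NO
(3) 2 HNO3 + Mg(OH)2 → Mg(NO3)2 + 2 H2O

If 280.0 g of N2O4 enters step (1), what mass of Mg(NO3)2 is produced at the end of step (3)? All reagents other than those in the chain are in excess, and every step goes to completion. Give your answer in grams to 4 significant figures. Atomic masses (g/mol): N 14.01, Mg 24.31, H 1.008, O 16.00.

M(N2O4) = 2(14.01) + 4(16.00) = 92.02 g/mol.
M(Mg(NO3)2) = 24.31 + 2(14.01) + 6(16.00) = 148.33 g/mol.
n(N2O4) = 280.0 / 92.02 = 3.0428 mol.
Reaction (1): N2O4→NO2 ratio 1:2 ⇒ n(NO2) = 6.0856 mol.
Reaction (2): NO2→HNO3 ratio 3:2 ⇒ n(HNO3) = 4.0571 mol.
Reaction (3): HNO3→Mg(NO3)2 ratio 2:1 ⇒ n(Mg(NO3)2) = 2.0285 mol.
Mass of Mg(NO3)2 = 2.0285 × 148.33 = 300.89 g.

300.9 g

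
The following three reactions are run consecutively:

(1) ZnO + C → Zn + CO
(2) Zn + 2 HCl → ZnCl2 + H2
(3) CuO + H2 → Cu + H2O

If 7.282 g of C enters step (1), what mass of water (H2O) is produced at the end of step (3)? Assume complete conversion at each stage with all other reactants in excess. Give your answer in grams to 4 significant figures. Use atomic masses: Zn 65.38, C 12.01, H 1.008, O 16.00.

10.92 g

M(C) = 12.01 g/mol.
M(H2O) = 2(1.008) + 16.00 = 18.016 g/mol.
n(C) = 7.282 / 12.01 = 0.60633 mol.
Reaction (1): C→Zn ratio 1:1 ⇒ n(Zn) = 0.60633 mol.
Reaction (2): Zn→H2 ratio 1:1 ⇒ n(H2) = 0.60633 mol.
Reaction (3): H2→H2O ratio 1:1 ⇒ n(H2O) = 0.60633 mol.
Mass of H2O = 0.60633 × 18.016 = 10.924 g.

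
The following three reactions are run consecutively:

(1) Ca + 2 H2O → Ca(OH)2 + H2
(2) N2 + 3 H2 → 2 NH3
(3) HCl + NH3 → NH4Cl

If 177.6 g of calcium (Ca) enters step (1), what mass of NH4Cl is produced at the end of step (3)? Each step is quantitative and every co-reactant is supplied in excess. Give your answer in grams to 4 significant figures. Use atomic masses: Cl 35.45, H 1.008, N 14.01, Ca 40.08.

158.0 g

M(Ca) = 40.08 g/mol.
M(NH4Cl) = 14.01 + 4(1.008) + 35.45 = 53.492 g/mol.
n(Ca) = 177.6 / 40.08 = 4.4311 mol.
Reaction (1): Ca→H2 ratio 1:1 ⇒ n(H2) = 4.4311 mol.
Reaction (2): H2→NH3 ratio 3:2 ⇒ n(NH3) = 2.9541 mol.
Reaction (3): NH3→NH4Cl ratio 1:1 ⇒ n(NH4Cl) = 2.9541 mol.
Mass of NH4Cl = 2.9541 × 53.492 = 158.02 g.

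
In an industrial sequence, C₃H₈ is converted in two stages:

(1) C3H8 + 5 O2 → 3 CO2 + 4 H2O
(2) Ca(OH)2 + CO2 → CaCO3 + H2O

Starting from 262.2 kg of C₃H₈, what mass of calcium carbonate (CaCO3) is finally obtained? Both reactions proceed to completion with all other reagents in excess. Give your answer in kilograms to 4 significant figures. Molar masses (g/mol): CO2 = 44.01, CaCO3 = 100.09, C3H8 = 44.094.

262.2 kg = 262200 g.
n(C3H8) = 262200 / 44.094 = 5946.4 mol.
Step 1 gives a 1:3 ratio of C3H8 to CO2, so n(CO2) = 17839 mol.
In step 2 the CO2:CaCO3 ratio is 1:1, so n(CaCO3) = 17839 mol.
Mass of CaCO3 = 17839 × 100.09 = 1.7855 × 10^6 g = 1786 kg.

1786 kg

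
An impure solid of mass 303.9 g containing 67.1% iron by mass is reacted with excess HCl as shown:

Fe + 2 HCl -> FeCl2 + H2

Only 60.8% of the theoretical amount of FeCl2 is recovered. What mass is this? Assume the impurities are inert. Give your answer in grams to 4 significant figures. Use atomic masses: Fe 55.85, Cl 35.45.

Pure Fe available = 303.9 g × 0.671 = 203.92 g.
M(Fe) = 55.85 g/mol.
M(FeCl2) = 55.85 + 2(35.45) = 126.75 g/mol.
n(Fe) = 203.92 g / 55.85 g/mol = 3.6512 mol.
From the equation the Fe:FeCl2 mole ratio is 1:1, so n(FeCl2) = 3.6512 × 1/1 = 3.6512 mol.
Mass of FeCl2 = 3.6512 mol × 126.75 g/mol = 462.78 g.
Actual mass collected = 462.78 g × 0.608 = 281.37 g.

281.4 g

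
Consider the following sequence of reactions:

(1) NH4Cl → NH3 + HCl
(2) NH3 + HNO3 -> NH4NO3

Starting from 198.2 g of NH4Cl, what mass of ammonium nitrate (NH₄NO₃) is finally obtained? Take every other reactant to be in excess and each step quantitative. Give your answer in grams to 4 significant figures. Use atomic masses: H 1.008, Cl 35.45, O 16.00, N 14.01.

296.6 g

M(NH4Cl) = 14.01 + 4(1.008) + 35.45 = 53.492 g/mol.
M(NH4NO3) = 2(14.01) + 4(1.008) + 3(16.00) = 80.052 g/mol.
n(NH4Cl) = 198.20 / 53.492 = 3.7052 mol.
Step 1 gives a 1:1 ratio of NH4Cl to NH3, so n(NH3) = 3.7052 mol.
In step 2 the NH3:NH4NO3 ratio is 1:1, so n(NH4NO3) = 3.7052 mol.
Mass of NH4NO3 = 3.7052 × 80.052 = 296.61 g.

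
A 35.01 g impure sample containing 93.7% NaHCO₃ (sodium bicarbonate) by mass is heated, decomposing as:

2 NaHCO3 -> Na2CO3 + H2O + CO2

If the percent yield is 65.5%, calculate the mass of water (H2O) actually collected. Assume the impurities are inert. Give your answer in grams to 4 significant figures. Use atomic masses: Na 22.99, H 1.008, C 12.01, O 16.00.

2.304 g

Pure NaHCO3 available = 35.01 g × 0.937 = 32.804 g.
M(NaHCO3) = 22.99 + 1.008 + 12.01 + 3(16.00) = 84.008 g/mol.
M(H2O) = 2(1.008) + 16.00 = 18.016 g/mol.
n(NaHCO3) = 32.804 g / 84.008 g/mol = 0.39049 mol.
From the equation the NaHCO3:H2O mole ratio is 2:1, so n(H2O) = 0.39049 × 1/2 = 0.19525 mol.
Mass of H2O = 0.19525 mol × 18.016 g/mol = 3.5175 g.
Actual mass collected = 3.5175 g × 0.655 = 2.3040 g.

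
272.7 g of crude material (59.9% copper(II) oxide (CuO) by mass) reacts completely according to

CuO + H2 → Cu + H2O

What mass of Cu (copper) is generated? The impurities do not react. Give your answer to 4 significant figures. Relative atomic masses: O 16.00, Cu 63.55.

Mass of pure CuO = 272.7 g × 0.599 = 163.35 g.
M(CuO) = 63.55 + 16.00 = 79.55 g/mol.
M(Cu) = 63.55 g/mol.
n(CuO) = 163.35 g / 79.55 g/mol = 2.0534 mol.
From the equation the CuO:Cu mole ratio is 1:1, so n(Cu) = 2.0534 × 1/1 = 2.0534 mol.
Mass of Cu = 2.0534 mol × 63.55 g/mol = 130.49 g.

130.5 g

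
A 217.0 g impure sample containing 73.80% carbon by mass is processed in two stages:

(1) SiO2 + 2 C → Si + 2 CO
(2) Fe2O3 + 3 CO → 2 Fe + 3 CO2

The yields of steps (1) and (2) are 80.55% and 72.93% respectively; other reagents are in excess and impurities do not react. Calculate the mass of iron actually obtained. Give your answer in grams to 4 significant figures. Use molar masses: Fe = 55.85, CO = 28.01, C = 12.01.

Pure C = 217.0 × 0.7380 = 160.15 g.
n(C) = 160.15 / 12.01 = 13.334 mol.
Step 1 (C:CO = 2:2): theoretical n(CO) = 13.334 mol; at 80.55% yield, n(CO) = 10.741 mol.
Step 2 (CO:Fe = 3:2): theoretical n(Fe) = 7.1606 mol, so theoretical mass = 7.1606 × 55.85 = 399.92 g.
At 72.93% yield, actual mass of Fe = 399.92 × 0.7293 = 291.66 g.

291.7 g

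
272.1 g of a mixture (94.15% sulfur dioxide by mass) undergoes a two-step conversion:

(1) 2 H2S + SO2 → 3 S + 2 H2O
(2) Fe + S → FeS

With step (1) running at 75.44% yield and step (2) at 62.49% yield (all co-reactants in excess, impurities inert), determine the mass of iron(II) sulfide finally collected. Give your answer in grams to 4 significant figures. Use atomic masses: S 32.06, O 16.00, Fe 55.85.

Pure SO2 = 272.1 × 0.9415 = 256.18 g.
M(SO2) = 32.06 + 2(16.00) = 64.06 g/mol.
M(FeS) = 55.85 + 32.06 = 87.91 g/mol.
n(SO2) = 256.18 / 64.06 = 3.9991 mol.
Step 1 (SO2:S = 1:3): theoretical n(S) = 11.997 mol; at 75.44% yield, n(S) = 9.0508 mol.
Step 2 (S:FeS = 1:1): theoretical n(FeS) = 9.0508 mol, so theoretical mass = 9.0508 × 87.91 = 795.65 g.
At 62.49% yield, actual mass of FeS = 795.65 × 0.6249 = 497.20 g.

497.2 g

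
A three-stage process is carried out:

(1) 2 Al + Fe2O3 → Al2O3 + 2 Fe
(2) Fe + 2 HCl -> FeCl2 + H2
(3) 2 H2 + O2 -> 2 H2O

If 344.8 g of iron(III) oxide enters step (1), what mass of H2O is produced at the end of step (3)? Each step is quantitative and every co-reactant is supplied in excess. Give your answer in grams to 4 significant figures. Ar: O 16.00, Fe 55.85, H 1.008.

77.79 g

M(Fe2O3) = 2(55.85) + 3(16.00) = 159.70 g/mol.
M(H2O) = 2(1.008) + 16.00 = 18.016 g/mol.
n(Fe2O3) = 344.8 / 159.70 = 2.1590 mol.
Reaction (1): Fe2O3→Fe ratio 1:2 ⇒ n(Fe) = 4.3181 mol.
Reaction (2): Fe→H2 ratio 1:1 ⇒ n(H2) = 4.3181 mol.
Reaction (3): H2→H2O ratio 2:2 ⇒ n(H2O) = 4.3181 mol.
Mass of H2O = 4.3181 × 18.016 = 77.795 g.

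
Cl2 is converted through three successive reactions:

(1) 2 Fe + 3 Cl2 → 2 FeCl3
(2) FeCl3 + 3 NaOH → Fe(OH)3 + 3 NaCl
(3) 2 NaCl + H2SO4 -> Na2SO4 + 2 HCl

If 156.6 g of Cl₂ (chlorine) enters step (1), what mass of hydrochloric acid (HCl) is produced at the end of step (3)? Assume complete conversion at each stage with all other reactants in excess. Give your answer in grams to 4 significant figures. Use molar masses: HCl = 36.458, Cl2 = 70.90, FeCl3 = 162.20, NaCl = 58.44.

n(Cl2) = 156.6 / 70.90 = 2.2087 mol.
Reaction (1): Cl2→FeCl3 ratio 3:2 ⇒ n(FeCl3) = 1.4725 mol.
Reaction (2): FeCl3→NaCl ratio 1:3 ⇒ n(NaCl) = 4.4175 mol.
Reaction (3): NaCl→HCl ratio 2:2 ⇒ n(HCl) = 4.4175 mol.
Mass of HCl = 4.4175 × 36.458 = 161.05 g.

161.1 g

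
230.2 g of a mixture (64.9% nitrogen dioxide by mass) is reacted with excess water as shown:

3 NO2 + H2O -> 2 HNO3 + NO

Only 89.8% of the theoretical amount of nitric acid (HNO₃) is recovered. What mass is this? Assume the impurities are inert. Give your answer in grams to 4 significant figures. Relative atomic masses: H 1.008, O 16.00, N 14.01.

122.5 g

Pure NO2 available = 230.2 g × 0.649 = 149.40 g.
M(NO2) = 14.01 + 2(16.00) = 46.01 g/mol.
M(HNO3) = 1.008 + 14.01 + 3(16.00) = 63.018 g/mol.
n(NO2) = 149.40 g / 46.01 g/mol = 3.2471 mol.
From the equation the NO2:HNO3 mole ratio is 3:2, so n(HNO3) = 3.2471 × 2/3 = 2.1647 mol.
Mass of HNO3 = 2.1647 mol × 63.018 g/mol = 136.42 g.
Actual mass collected = 136.42 g × 0.898 = 122.50 g.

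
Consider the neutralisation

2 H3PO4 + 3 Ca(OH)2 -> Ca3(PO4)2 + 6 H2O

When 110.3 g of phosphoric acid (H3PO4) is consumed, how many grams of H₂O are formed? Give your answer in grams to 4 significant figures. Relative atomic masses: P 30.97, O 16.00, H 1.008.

60.84 g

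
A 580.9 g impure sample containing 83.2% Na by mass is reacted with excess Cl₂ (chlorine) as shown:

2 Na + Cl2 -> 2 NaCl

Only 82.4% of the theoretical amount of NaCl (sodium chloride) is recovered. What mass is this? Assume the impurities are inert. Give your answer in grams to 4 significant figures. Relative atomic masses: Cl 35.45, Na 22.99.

1012 g

Pure Na available = 580.9 g × 0.832 = 483.31 g.
M(Na) = 22.99 g/mol.
M(NaCl) = 22.99 + 35.45 = 58.44 g/mol.
n(Na) = 483.31 g / 22.99 g/mol = 21.023 mol.
From the equation the Na:NaCl mole ratio is 2:2, so n(NaCl) = 21.023 × 2/2 = 21.023 mol.
Mass of NaCl = 21.023 mol × 58.44 g/mol = 1228.6 g.
Actual mass collected = 1228.6 g × 0.824 = 1012.3 g.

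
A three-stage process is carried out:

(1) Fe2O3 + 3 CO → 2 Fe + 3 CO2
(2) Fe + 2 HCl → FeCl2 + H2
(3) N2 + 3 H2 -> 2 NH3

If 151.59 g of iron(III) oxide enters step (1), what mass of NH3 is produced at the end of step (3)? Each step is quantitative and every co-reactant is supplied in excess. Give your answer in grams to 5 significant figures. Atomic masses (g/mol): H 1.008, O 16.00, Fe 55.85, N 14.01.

21.559 g

M(Fe2O3) = 2(55.85) + 3(16.00) = 159.70 g/mol.
M(NH3) = 14.01 + 3(1.008) = 17.034 g/mol.
n(Fe2O3) = 151.59 / 159.70 = 0.949217 mol.
Reaction (1): Fe2O3→Fe ratio 1:2 ⇒ n(Fe) = 1.89843 mol.
Reaction (2): Fe→H2 ratio 1:1 ⇒ n(H2) = 1.89843 mol.
Reaction (3): H2→NH3 ratio 3:2 ⇒ n(NH3) = 1.26562 mol.
Mass of NH3 = 1.26562 × 17.034 = 21.5586 g.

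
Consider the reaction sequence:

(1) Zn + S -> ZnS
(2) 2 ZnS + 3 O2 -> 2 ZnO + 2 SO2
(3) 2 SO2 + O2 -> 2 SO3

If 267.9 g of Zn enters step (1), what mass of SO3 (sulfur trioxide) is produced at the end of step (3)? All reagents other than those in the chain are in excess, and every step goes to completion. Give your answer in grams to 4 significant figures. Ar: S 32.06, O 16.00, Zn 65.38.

328.1 g

M(Zn) = 65.38 g/mol.
M(SO3) = 32.06 + 3(16.00) = 80.06 g/mol.
n(Zn) = 267.9 / 65.38 = 4.0976 mol.
Reaction (1): Zn→ZnS ratio 1:1 ⇒ n(ZnS) = 4.0976 mol.
Reaction (2): ZnS→SO2 ratio 2:2 ⇒ n(SO2) = 4.0976 mol.
Reaction (3): SO2→SO3 ratio 2:2 ⇒ n(SO3) = 4.0976 mol.
Mass of SO3 = 4.0976 × 80.06 = 328.05 g.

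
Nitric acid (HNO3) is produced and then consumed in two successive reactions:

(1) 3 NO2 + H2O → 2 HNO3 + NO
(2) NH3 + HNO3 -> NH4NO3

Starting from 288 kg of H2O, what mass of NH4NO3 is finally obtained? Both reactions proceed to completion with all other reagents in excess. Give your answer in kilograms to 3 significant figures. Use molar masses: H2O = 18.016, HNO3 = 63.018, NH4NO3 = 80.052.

2560 kg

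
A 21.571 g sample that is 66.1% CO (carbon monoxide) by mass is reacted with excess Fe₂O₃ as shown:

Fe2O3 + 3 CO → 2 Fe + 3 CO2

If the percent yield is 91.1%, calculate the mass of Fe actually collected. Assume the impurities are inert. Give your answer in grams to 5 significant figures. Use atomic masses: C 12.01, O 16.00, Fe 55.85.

17.267 g

Pure CO available = 21.571 g × 0.661 = 14.2584 g.
M(CO) = 12.01 + 16.00 = 28.01 g/mol.
M(Fe) = 55.85 g/mol.
n(CO) = 14.2584 g / 28.01 g/mol = 0.509048 mol.
From the equation the CO:Fe mole ratio is 3:2, so n(Fe) = 0.509048 × 2/3 = 0.339365 mol.
Mass of Fe = 0.339365 mol × 55.85 g/mol = 18.9535 g.
Actual mass collected = 18.9535 g × 0.911 = 17.2667 g.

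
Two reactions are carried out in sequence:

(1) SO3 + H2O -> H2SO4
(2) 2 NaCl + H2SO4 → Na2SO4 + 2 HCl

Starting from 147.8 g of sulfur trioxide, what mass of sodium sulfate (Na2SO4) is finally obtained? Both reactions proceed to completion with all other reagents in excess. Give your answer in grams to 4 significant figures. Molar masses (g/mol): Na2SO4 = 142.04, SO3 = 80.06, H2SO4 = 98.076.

n(SO3) = 147.80 / 80.06 = 1.8461 mol.
Step 1 gives a 1:1 ratio of SO3 to H2SO4, so n(H2SO4) = 1.8461 mol.
In step 2 the H2SO4:Na2SO4 ratio is 1:1, so n(Na2SO4) = 1.8461 mol.
Mass of Na2SO4 = 1.8461 × 142.04 = 262.22 g.

262.2 g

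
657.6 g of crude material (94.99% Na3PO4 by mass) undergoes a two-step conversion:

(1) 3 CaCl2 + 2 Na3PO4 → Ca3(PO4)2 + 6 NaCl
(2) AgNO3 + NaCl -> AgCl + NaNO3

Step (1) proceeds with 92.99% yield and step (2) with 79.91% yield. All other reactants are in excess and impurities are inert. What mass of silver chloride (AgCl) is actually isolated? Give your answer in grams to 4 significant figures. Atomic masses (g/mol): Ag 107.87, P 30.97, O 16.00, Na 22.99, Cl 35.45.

Pure Na3PO4 = 657.6 × 0.9499 = 624.65 g.
M(Na3PO4) = 3(22.99) + 30.97 + 4(16.00) = 163.94 g/mol.
M(AgCl) = 107.87 + 35.45 = 143.32 g/mol.
n(Na3PO4) = 624.65 / 163.94 = 3.8103 mol.
Step 1 (Na3PO4:NaCl = 2:6): theoretical n(NaCl) = 11.431 mol; at 92.99% yield, n(NaCl) = 10.629 mol.
Step 2 (NaCl:AgCl = 1:1): theoretical n(AgCl) = 10.629 mol, so theoretical mass = 10.629 × 143.32 = 1523.4 g.
At 79.91% yield, actual mass of AgCl = 1523.4 × 0.7991 = 1217.4 g.

1217 g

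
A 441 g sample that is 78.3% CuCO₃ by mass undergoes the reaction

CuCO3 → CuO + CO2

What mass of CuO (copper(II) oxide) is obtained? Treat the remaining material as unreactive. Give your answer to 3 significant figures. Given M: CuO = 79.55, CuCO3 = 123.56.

Mass of pure CuCO3 = 441 g × 0.783 = 345.3 g.
n(CuCO3) = 345.3 g / 123.56 g/mol = 2.795 mol.
From the equation the CuCO3:CuO mole ratio is 1:1, so n(CuO) = 2.795 × 1/1 = 2.795 mol.
Mass of CuO = 2.795 mol × 79.55 g/mol = 222.3 g.

222 g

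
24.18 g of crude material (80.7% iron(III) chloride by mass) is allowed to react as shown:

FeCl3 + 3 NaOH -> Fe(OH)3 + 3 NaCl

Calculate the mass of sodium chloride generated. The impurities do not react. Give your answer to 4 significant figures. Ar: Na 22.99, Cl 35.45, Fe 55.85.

21.09 g

Mass of pure FeCl3 = 24.18 g × 0.807 = 19.513 g.
M(FeCl3) = 55.85 + 3(35.45) = 162.20 g/mol.
M(NaCl) = 22.99 + 35.45 = 58.44 g/mol.
n(FeCl3) = 19.513 g / 162.20 g/mol = 0.12030 mol.
From the equation the FeCl3:NaCl mole ratio is 1:3, so n(NaCl) = 0.12030 × 3/1 = 0.36091 mol.
Mass of NaCl = 0.36091 mol × 58.44 g/mol = 21.092 g.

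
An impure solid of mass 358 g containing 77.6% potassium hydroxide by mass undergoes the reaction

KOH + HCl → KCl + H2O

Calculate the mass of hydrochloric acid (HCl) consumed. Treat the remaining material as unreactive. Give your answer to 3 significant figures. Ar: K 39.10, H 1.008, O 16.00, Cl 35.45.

Mass of pure KOH = 358 g × 0.776 = 277.8 g.
M(KOH) = 39.10 + 16.00 + 1.008 = 56.108 g/mol.
M(HCl) = 1.008 + 35.45 = 36.458 g/mol.
n(KOH) = 277.8 g / 56.108 g/mol = 4.951 mol.
From the equation the KOH:HCl mole ratio is 1:1, so n(HCl) = 4.951 × 1/1 = 4.951 mol.
Mass of HCl = 4.951 mol × 36.458 g/mol = 180.5 g.

181 g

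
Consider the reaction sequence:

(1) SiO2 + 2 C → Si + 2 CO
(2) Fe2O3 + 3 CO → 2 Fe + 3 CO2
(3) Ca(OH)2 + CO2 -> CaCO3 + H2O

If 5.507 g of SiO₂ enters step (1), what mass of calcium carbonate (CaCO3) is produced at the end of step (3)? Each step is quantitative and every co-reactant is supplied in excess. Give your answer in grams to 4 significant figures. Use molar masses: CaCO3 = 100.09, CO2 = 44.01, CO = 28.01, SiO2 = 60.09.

18.35 g

n(SiO2) = 5.507 / 60.09 = 0.091646 mol.
Reaction (1): SiO2→CO ratio 1:2 ⇒ n(CO) = 0.18329 mol.
Reaction (2): CO→CO2 ratio 3:3 ⇒ n(CO2) = 0.18329 mol.
Reaction (3): CO2→CaCO3 ratio 1:1 ⇒ n(CaCO3) = 0.18329 mol.
Mass of CaCO3 = 0.18329 × 100.09 = 18.346 g.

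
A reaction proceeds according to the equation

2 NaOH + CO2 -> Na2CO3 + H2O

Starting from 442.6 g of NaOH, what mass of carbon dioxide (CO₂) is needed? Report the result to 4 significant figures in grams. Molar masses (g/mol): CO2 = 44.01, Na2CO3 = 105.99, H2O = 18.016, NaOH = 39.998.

243.5 g

n(NaOH) = 442.60 g / 39.998 g/mol = 11.066 mol.
From the equation the NaOH:CO2 mole ratio is 2:1, so n(CO2) = 11.066 × 1/2 = 5.5328 mol.
Mass of CO2 = 5.5328 mol × 44.01 g/mol = 243.50 g.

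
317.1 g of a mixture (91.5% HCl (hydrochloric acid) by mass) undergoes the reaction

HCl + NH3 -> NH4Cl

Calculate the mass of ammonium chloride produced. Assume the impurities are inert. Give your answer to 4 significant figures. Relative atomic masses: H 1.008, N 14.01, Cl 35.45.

425.7 g

Mass of pure HCl = 317.1 g × 0.915 = 290.15 g.
M(HCl) = 1.008 + 35.45 = 36.458 g/mol.
M(NH4Cl) = 14.01 + 4(1.008) + 35.45 = 53.492 g/mol.
n(HCl) = 290.15 g / 36.458 g/mol = 7.9584 mol.
From the equation the HCl:NH4Cl mole ratio is 1:1, so n(NH4Cl) = 7.9584 × 1/1 = 7.9584 mol.
Mass of NH4Cl = 7.9584 mol × 53.492 g/mol = 425.71 g.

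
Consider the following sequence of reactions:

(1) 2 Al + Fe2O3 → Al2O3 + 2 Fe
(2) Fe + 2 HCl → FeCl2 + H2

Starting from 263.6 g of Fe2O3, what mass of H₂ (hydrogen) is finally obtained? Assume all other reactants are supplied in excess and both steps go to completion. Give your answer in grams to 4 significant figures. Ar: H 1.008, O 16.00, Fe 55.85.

6.655 g

M(Fe2O3) = 2(55.85) + 3(16.00) = 159.70 g/mol.
M(H2) = 2(1.008) = 2.016 g/mol.
n(Fe2O3) = 263.60 / 159.70 = 1.6506 mol.
Step 1 gives a 1:2 ratio of Fe2O3 to Fe, so n(Fe) = 3.3012 mol.
In step 2 the Fe:H2 ratio is 1:1, so n(H2) = 3.3012 mol.
Mass of H2 = 3.3012 × 2.016 = 6.6552 g.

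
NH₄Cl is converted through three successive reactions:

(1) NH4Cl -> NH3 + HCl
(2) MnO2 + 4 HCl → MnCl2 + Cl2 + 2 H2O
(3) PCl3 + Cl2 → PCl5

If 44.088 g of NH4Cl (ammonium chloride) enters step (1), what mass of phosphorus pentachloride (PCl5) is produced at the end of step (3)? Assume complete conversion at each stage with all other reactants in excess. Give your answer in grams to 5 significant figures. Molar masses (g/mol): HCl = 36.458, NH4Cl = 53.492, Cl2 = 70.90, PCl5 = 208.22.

n(NH4Cl) = 44.088 / 53.492 = 0.824198 mol.
Reaction (1): NH4Cl→HCl ratio 1:1 ⇒ n(HCl) = 0.824198 mol.
Reaction (2): HCl→Cl2 ratio 4:1 ⇒ n(Cl2) = 0.206050 mol.
Reaction (3): Cl2→PCl5 ratio 1:1 ⇒ n(PCl5) = 0.206050 mol.
Mass of PCl5 = 0.206050 × 208.22 = 42.9036 g.

42.904 g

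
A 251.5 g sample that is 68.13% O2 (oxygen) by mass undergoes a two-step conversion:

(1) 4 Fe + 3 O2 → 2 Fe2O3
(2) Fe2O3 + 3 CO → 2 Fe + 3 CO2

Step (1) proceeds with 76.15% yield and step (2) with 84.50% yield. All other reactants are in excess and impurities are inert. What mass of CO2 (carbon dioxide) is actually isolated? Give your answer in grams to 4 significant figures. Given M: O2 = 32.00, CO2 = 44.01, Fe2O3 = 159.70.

Pure O2 = 251.5 × 0.6813 = 171.35 g.
n(O2) = 171.35 / 32.00 = 5.3546 mol.
Step 1 (O2:Fe2O3 = 3:2): theoretical n(Fe2O3) = 3.5697 mol; at 76.15% yield, n(Fe2O3) = 2.7183 mol.
Step 2 (Fe2O3:CO2 = 1:3): theoretical n(CO2) = 8.1550 mol, so theoretical mass = 8.1550 × 44.01 = 358.90 g.
At 84.50% yield, actual mass of CO2 = 358.90 × 0.8450 = 303.27 g.

303.3 g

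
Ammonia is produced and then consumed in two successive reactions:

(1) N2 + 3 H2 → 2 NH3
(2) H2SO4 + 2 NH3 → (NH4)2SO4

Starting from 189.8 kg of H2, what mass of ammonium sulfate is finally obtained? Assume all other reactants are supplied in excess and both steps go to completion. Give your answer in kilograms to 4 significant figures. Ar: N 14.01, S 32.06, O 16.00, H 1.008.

4147 kg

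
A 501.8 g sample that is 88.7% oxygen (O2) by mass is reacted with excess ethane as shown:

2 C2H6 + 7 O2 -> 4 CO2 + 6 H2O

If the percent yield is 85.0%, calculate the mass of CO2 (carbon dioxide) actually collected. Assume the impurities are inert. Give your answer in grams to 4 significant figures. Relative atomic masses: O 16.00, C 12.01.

297.3 g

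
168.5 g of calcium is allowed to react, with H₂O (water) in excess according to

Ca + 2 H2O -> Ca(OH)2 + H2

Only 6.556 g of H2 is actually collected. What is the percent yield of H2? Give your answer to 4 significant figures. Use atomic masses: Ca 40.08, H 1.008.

77.35 %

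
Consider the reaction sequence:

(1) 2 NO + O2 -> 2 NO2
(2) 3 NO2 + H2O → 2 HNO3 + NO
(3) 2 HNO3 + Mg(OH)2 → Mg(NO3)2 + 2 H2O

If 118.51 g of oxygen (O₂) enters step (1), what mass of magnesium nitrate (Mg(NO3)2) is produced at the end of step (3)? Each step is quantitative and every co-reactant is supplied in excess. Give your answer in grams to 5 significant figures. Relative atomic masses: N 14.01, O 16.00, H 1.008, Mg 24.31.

M(O2) = 2(16.00) = 32.00 g/mol.
M(Mg(NO3)2) = 24.31 + 2(14.01) + 6(16.00) = 148.33 g/mol.
n(O2) = 118.51 / 32.00 = 3.70344 mol.
Reaction (1): O2→NO2 ratio 1:2 ⇒ n(NO2) = 7.40688 mol.
Reaction (2): NO2→HNO3 ratio 3:2 ⇒ n(HNO3) = 4.93792 mol.
Reaction (3): HNO3→Mg(NO3)2 ratio 2:1 ⇒ n(Mg(NO3)2) = 2.46896 mol.
Mass of Mg(NO3)2 = 2.46896 × 148.33 = 366.221 g.

366.22 g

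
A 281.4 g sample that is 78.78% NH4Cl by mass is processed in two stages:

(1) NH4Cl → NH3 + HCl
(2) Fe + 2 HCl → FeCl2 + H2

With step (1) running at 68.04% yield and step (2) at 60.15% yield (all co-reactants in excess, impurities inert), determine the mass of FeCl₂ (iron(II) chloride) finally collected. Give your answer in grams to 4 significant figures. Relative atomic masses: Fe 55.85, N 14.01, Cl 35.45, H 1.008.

107.5 g

Pure NH4Cl = 281.4 × 0.7878 = 221.69 g.
M(NH4Cl) = 14.01 + 4(1.008) + 35.45 = 53.492 g/mol.
M(FeCl2) = 55.85 + 2(35.45) = 126.75 g/mol.
n(NH4Cl) = 221.69 / 53.492 = 4.1443 mol.
Step 1 (NH4Cl:HCl = 1:1): theoretical n(HCl) = 4.1443 mol; at 68.04% yield, n(HCl) = 2.8198 mol.
Step 2 (HCl:FeCl2 = 2:1): theoretical n(FeCl2) = 1.4099 mol, so theoretical mass = 1.4099 × 126.75 = 178.70 g.
At 60.15% yield, actual mass of FeCl2 = 178.70 × 0.6015 = 107.49 g.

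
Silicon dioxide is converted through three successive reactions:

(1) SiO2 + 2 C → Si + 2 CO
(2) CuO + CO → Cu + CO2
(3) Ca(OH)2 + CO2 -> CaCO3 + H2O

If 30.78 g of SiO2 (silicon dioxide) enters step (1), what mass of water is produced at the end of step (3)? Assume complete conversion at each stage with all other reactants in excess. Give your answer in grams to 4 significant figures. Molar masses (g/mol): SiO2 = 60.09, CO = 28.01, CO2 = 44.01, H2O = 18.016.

18.46 g

n(SiO2) = 30.78 / 60.09 = 0.51223 mol.
Reaction (1): SiO2→CO ratio 1:2 ⇒ n(CO) = 1.0245 mol.
Reaction (2): CO→CO2 ratio 1:1 ⇒ n(CO2) = 1.0245 mol.
Reaction (3): CO2→H2O ratio 1:1 ⇒ n(H2O) = 1.0245 mol.
Mass of H2O = 1.0245 × 18.016 = 18.457 g.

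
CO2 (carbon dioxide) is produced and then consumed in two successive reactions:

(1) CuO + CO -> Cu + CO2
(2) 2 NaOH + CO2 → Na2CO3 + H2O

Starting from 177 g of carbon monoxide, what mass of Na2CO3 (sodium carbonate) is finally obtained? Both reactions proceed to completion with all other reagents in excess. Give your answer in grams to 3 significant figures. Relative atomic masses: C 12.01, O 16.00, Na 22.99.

M(CO) = 12.01 + 16.00 = 28.01 g/mol.
M(Na2CO3) = 2(22.99) + 12.01 + 3(16.00) = 105.99 g/mol.
n(CO) = 177.0 / 28.01 = 6.319 mol.
Step 1 gives a 1:1 ratio of CO to CO2, so n(CO2) = 6.319 mol.
In step 2 the CO2:Na2CO3 ratio is 1:1, so n(Na2CO3) = 6.319 mol.
Mass of Na2CO3 = 6.319 × 105.99 = 669.8 g.

670 g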